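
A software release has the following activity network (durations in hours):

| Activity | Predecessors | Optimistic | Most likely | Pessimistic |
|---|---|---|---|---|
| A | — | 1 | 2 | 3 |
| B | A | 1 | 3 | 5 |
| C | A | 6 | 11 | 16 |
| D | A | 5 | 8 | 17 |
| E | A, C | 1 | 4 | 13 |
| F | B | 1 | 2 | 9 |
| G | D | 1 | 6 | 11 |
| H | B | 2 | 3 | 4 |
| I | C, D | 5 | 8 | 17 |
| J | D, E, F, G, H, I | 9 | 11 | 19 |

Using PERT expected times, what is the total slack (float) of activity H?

14 hours

te_A = (1 + 4·2 + 3)/6 = 12/6 = 2
te_B = (1 + 4·3 + 5)/6 = 18/6 = 3
te_C = (6 + 4·11 + 16)/6 = 66/6 = 11
te_D = (5 + 4·8 + 17)/6 = 54/6 = 9
te_E = (1 + 4·4 + 13)/6 = 30/6 = 5
te_F = (1 + 4·2 + 9)/6 = 18/6 = 3
te_G = (1 + 4·6 + 11)/6 = 36/6 = 6
te_H = (2 + 4·3 + 4)/6 = 18/6 = 3
te_I = (5 + 4·8 + 17)/6 = 54/6 = 9
te_J = (9 + 4·11 + 19)/6 = 72/6 = 12

Forward pass:
ES_A = 0; EF_A = 2
ES_B = 2; EF_B = 2+3 = 5
ES_C = 2; EF_C = 2+11 = 13
ES_D = 2; EF_D = 2+9 = 11
ES_E = max(EF_A=2, EF_C=13) = 13; EF_E = 13+5 = 18
ES_F = 5; EF_F = 5+3 = 8
ES_G = 11; EF_G = 11+6 = 17
ES_H = 5; EF_H = 5+3 = 8
ES_I = max(EF_C=13, EF_D=11) = 13; EF_I = 13+9 = 22
ES_J = max(EF_D=11, EF_E=18, EF_F=8, EF_G=17, EF_H=8, EF_I=22) = 22; EF_J = 22+12 = 34
Expected project duration μ = 34 hours. Critical path: A → C → I → J.

Backward pass:
LF_J = 34; LS_J = 34−12 = 22
LF_I = LS_J = 22; LS_I = 22−9 = 13
LF_H = LS_J = 22; LS_H = 22−3 = 19
LF_G = LS_J = 22; LS_G = 22−6 = 16
LF_F = LS_J = 22; LS_F = 22−3 = 19
LF_E = LS_J = 22; LS_E = 22−5 = 17
LF_D = min(LS_G=16, LS_I=13, LS_J=22) = 13; LS_D = 13−9 = 4
LF_C = min(LS_E=17, LS_I=13) = 13; LS_C = 13−11 = 2
LF_B = min(LS_F=19, LS_H=19) = 19; LS_B = 19−3 = 16
LF_A = min(LS_B=16, LS_C=2, LS_D=4, LS_E=17) = 2; LS_A = 2−2 = 0
Slack_H = LS_H − ES_H = 19 − 5 = 14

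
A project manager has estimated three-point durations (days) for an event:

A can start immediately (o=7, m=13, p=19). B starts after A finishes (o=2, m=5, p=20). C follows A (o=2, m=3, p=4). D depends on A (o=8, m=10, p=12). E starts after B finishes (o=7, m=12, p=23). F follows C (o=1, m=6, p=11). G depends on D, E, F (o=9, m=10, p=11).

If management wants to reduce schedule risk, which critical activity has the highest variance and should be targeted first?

B

te_A = (7 + 4·13 + 19)/6 = 78/6 = 13; σ²_A = ((19−7)/6)² = 4.000
te_B = (2 + 4·5 + 20)/6 = 42/6 = 7; σ²_B = ((20−2)/6)² = 9.000
te_C = (2 + 4·3 + 4)/6 = 18/6 = 3; σ²_C = ((4−2)/6)² = 0.111
te_D = (8 + 4·10 + 12)/6 = 60/6 = 10; σ²_D = ((12−8)/6)² = 0.444
te_E = (7 + 4·12 + 23)/6 = 78/6 = 13; σ²_E = ((23−7)/6)² = 7.111
te_F = (1 + 4·6 + 11)/6 = 36/6 = 6; σ²_F = ((11−1)/6)² = 2.778
te_G = (9 + 4·10 + 11)/6 = 60/6 = 10; σ²_G = ((11−9)/6)² = 0.111

Forward pass:
ES_A = 0; EF_A = 13
ES_B = 13; EF_B = 13+7 = 20
ES_C = 13; EF_C = 13+3 = 16
ES_D = 13; EF_D = 13+10 = 23
ES_E = 20; EF_E = 20+13 = 33
ES_F = 16; EF_F = 16+6 = 22
ES_G = max(EF_D=23, EF_E=33, EF_F=22) = 33; EF_G = 33+10 = 43
Expected project duration μ = 43 days. Critical path: A → B → E → G.

Variances on critical path: σ²_A=4.000, σ²_B=9.000, σ²_E=7.111, σ²_G=0.111.
Largest is σ²_B = 9.000.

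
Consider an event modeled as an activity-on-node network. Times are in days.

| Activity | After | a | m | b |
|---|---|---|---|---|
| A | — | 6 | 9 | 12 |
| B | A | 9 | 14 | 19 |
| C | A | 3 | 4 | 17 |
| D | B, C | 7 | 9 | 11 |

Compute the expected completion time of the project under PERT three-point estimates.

te_A = (6 + 4·9 + 12)/6 = 54/6 = 9
te_B = (9 + 4·14 + 19)/6 = 84/6 = 14
te_C = (3 + 4·4 + 17)/6 = 36/6 = 6
te_D = (7 + 4·9 + 11)/6 = 54/6 = 9

Forward pass:
ES_A = 0; EF_A = 9
ES_B = 9; EF_B = 9+14 = 23
ES_C = 9; EF_C = 9+6 = 15
ES_D = max(EF_B=23, EF_C=15) = 23; EF_D = 23+9 = 32
Expected project duration μ = 32 days. Critical path: A → B → D.

32 days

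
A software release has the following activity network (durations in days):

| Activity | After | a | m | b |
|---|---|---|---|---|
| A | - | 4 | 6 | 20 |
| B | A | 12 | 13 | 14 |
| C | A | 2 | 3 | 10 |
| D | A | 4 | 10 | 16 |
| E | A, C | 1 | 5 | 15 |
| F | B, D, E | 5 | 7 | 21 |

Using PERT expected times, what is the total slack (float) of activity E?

3 days

te_A = (4 + 4·6 + 20)/6 = 48/6 = 8
te_B = (12 + 4·13 + 14)/6 = 78/6 = 13
te_C = (2 + 4·3 + 10)/6 = 24/6 = 4
te_D = (4 + 4·10 + 16)/6 = 60/6 = 10
te_E = (1 + 4·5 + 15)/6 = 36/6 = 6
te_F = (5 + 4·7 + 21)/6 = 54/6 = 9

Forward pass:
ES_A = 0; EF_A = 8
ES_B = 8; EF_B = 8+13 = 21
ES_C = 8; EF_C = 8+4 = 12
ES_D = 8; EF_D = 8+10 = 18
ES_E = max(EF_A=8, EF_C=12) = 12; EF_E = 12+6 = 18
ES_F = max(EF_B=21, EF_D=18, EF_E=18) = 21; EF_F = 21+9 = 30
Expected project duration μ = 30 days. Critical path: A → B → F.

Backward pass:
LF_F = 30; LS_F = 30−9 = 21
LF_E = LS_F = 21; LS_E = 21−6 = 15
LF_D = LS_F = 21; LS_D = 21−10 = 11
LF_C = LS_E = 15; LS_C = 15−4 = 11
LF_B = LS_F = 21; LS_B = 21−13 = 8
LF_A = min(LS_B=8, LS_C=11, LS_D=11, LS_E=15) = 8; LS_A = 8−8 = 0
Slack_E = LS_E − ES_E = 15 − 12 = 3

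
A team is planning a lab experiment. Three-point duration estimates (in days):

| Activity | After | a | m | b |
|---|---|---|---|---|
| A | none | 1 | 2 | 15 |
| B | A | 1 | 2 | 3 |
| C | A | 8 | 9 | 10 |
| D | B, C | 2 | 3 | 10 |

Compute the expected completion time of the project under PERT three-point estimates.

te_A = (1 + 4·2 + 15)/6 = 24/6 = 4
te_B = (1 + 4·2 + 3)/6 = 12/6 = 2
te_C = (8 + 4·9 + 10)/6 = 54/6 = 9
te_D = (2 + 4·3 + 10)/6 = 24/6 = 4

Forward pass:
ES_A = 0; EF_A = 4
ES_B = 4; EF_B = 4+2 = 6
ES_C = 4; EF_C = 4+9 = 13
ES_D = max(EF_B=6, EF_C=13) = 13; EF_D = 13+4 = 17
Expected project duration μ = 17 days. Critical path: A → C → D.

17 days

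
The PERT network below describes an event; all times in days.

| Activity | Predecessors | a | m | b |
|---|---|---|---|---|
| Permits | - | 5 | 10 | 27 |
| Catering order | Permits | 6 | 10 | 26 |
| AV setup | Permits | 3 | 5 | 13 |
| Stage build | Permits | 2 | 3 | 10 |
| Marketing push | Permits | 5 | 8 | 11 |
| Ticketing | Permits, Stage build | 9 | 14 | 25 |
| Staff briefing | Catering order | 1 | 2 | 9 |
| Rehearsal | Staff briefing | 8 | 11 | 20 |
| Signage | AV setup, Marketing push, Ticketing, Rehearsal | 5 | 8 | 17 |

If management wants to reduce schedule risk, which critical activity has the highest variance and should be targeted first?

Permits

te_Permits = (5 + 4·10 + 27)/6 = 72/6 = 12; σ²_Permits = ((27−5)/6)² = 13.444
te_Catering order = (6 + 4·10 + 26)/6 = 72/6 = 12; σ²_Catering order = ((26−6)/6)² = 11.111
te_AV setup = (3 + 4·5 + 13)/6 = 36/6 = 6; σ²_AV setup = ((13−3)/6)² = 2.778
te_Stage build = (2 + 4·3 + 10)/6 = 24/6 = 4; σ²_Stage build = ((10−2)/6)² = 1.778
te_Marketing push = (5 + 4·8 + 11)/6 = 48/6 = 8; σ²_Marketing push = ((11−5)/6)² = 1.000
te_Ticketing = (9 + 4·14 + 25)/6 = 90/6 = 15; σ²_Ticketing = ((25−9)/6)² = 7.111
te_Staff briefing = (1 + 4·2 + 9)/6 = 18/6 = 3; σ²_Staff briefing = ((9−1)/6)² = 1.778
te_Rehearsal = (8 + 4·11 + 20)/6 = 72/6 = 12; σ²_Rehearsal = ((20−8)/6)² = 4.000
te_Signage = (5 + 4·8 + 17)/6 = 54/6 = 9; σ²_Signage = ((17−5)/6)² = 4.000

Forward pass:
ES_Permits = 0; EF_Permits = 12
ES_Catering order = 12; EF_Catering order = 12+12 = 24
ES_AV setup = 12; EF_AV setup = 12+6 = 18
ES_Stage build = 12; EF_Stage build = 12+4 = 16
ES_Marketing push = 12; EF_Marketing push = 12+8 = 20
ES_Ticketing = max(EF_Permits=12, EF_Stage build=16) = 16; EF_Ticketing = 16+15 = 31
ES_Staff briefing = 24; EF_Staff briefing = 24+3 = 27
ES_Rehearsal = 27; EF_Rehearsal = 27+12 = 39
ES_Signage = max(EF_AV setup=18, EF_Marketing push=20, EF_Ticketing=31, EF_Rehearsal=39) = 39; EF_Signage = 39+9 = 48
Expected project duration μ = 48 days. Critical path: Permits → Catering order → Staff briefing → Rehearsal → Signage.

Variances on critical path: σ²_Permits=13.444, σ²_Catering order=11.111, σ²_Staff briefing=1.778, σ²_Rehearsal=4.000, σ²_Signage=4.000.
Largest is σ²_Permits = 13.444.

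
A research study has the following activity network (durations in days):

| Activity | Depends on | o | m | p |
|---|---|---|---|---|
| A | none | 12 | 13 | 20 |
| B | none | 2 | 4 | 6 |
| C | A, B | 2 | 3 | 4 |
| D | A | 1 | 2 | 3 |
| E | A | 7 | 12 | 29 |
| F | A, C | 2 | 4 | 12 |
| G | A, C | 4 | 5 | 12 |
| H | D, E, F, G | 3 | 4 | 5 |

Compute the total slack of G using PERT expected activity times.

5 days

te_A = (12 + 4·13 + 20)/6 = 84/6 = 14
te_B = (2 + 4·4 + 6)/6 = 24/6 = 4
te_C = (2 + 4·3 + 4)/6 = 18/6 = 3
te_D = (1 + 4·2 + 3)/6 = 12/6 = 2
te_E = (7 + 4·12 + 29)/6 = 84/6 = 14
te_F = (2 + 4·4 + 12)/6 = 30/6 = 5
te_G = (4 + 4·5 + 12)/6 = 36/6 = 6
te_H = (3 + 4·4 + 5)/6 = 24/6 = 4

Forward pass:
ES_A = 0; EF_A = 14
ES_B = 0; EF_B = 4
ES_C = max(EF_A=14, EF_B=4) = 14; EF_C = 14+3 = 17
ES_D = 14; EF_D = 14+2 = 16
ES_E = 14; EF_E = 14+14 = 28
ES_F = max(EF_A=14, EF_C=17) = 17; EF_F = 17+5 = 22
ES_G = max(EF_A=14, EF_C=17) = 17; EF_G = 17+6 = 23
ES_H = max(EF_D=16, EF_E=28, EF_F=22, EF_G=23) = 28; EF_H = 28+4 = 32
Expected project duration μ = 32 days. Critical path: A → E → H.

Backward pass:
LF_H = 32; LS_H = 32−4 = 28
LF_G = LS_H = 28; LS_G = 28−6 = 22
LF_F = LS_H = 28; LS_F = 28−5 = 23
LF_E = LS_H = 28; LS_E = 28−14 = 14
LF_D = LS_H = 28; LS_D = 28−2 = 26
LF_C = min(LS_F=23, LS_G=22) = 22; LS_C = 22−3 = 19
LF_B = LS_C = 19; LS_B = 19−4 = 15
LF_A = min(LS_C=19, LS_D=26, LS_E=14, LS_F=23, LS_G=22) = 14; LS_A = 14−14 = 0
Slack_G = LS_G − ES_G = 22 − 17 = 5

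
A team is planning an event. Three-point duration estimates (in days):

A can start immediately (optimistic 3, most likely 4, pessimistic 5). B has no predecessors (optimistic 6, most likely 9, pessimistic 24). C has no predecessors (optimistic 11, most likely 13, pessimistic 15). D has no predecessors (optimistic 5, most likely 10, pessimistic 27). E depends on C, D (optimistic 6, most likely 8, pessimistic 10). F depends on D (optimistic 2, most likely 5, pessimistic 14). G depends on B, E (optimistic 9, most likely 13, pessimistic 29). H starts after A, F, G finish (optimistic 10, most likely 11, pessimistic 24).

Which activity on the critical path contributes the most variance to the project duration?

te_A = (3 + 4·4 + 5)/6 = 24/6 = 4; σ²_A = ((5−3)/6)² = 0.111
te_B = (6 + 4·9 + 24)/6 = 66/6 = 11; σ²_B = ((24−6)/6)² = 9.000
te_C = (11 + 4·13 + 15)/6 = 78/6 = 13; σ²_C = ((15−11)/6)² = 0.444
te_D = (5 + 4·10 + 27)/6 = 72/6 = 12; σ²_D = ((27−5)/6)² = 13.444
te_E = (6 + 4·8 + 10)/6 = 48/6 = 8; σ²_E = ((10−6)/6)² = 0.444
te_F = (2 + 4·5 + 14)/6 = 36/6 = 6; σ²_F = ((14−2)/6)² = 4.000
te_G = (9 + 4·13 + 29)/6 = 90/6 = 15; σ²_G = ((29−9)/6)² = 11.111
te_H = (10 + 4·11 + 24)/6 = 78/6 = 13; σ²_H = ((24−10)/6)² = 5.444

Forward pass:
ES_A = 0; EF_A = 4
ES_B = 0; EF_B = 11
ES_C = 0; EF_C = 13
ES_D = 0; EF_D = 12
ES_E = max(EF_C=13, EF_D=12) = 13; EF_E = 13+8 = 21
ES_F = 12; EF_F = 12+6 = 18
ES_G = max(EF_B=11, EF_E=21) = 21; EF_G = 21+15 = 36
ES_H = max(EF_A=4, EF_F=18, EF_G=36) = 36; EF_H = 36+13 = 49
Expected project duration μ = 49 days. Critical path: C → E → G → H.

Variances on critical path: σ²_C=0.444, σ²_E=0.444, σ²_G=11.111, σ²_H=5.444.
Largest is σ²_G = 11.111.

G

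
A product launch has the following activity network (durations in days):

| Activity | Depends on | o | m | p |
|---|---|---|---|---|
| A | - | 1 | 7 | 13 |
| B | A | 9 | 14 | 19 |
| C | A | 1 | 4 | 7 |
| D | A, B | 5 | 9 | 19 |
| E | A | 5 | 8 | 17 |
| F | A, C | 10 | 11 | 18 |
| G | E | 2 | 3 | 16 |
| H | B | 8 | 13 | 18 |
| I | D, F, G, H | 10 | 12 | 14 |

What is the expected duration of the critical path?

46 days

te_A = (1 + 4·7 + 13)/6 = 42/6 = 7
te_B = (9 + 4·14 + 19)/6 = 84/6 = 14
te_C = (1 + 4·4 + 7)/6 = 24/6 = 4
te_D = (5 + 4·9 + 19)/6 = 60/6 = 10
te_E = (5 + 4·8 + 17)/6 = 54/6 = 9
te_F = (10 + 4·11 + 18)/6 = 72/6 = 12
te_G = (2 + 4·3 + 16)/6 = 30/6 = 5
te_H = (8 + 4·13 + 18)/6 = 78/6 = 13
te_I = (10 + 4·12 + 14)/6 = 72/6 = 12

Forward pass:
ES_A = 0; EF_A = 7
ES_B = 7; EF_B = 7+14 = 21
ES_C = 7; EF_C = 7+4 = 11
ES_D = max(EF_A=7, EF_B=21) = 21; EF_D = 21+10 = 31
ES_E = 7; EF_E = 7+9 = 16
ES_F = max(EF_A=7, EF_C=11) = 11; EF_F = 11+12 = 23
ES_G = 16; EF_G = 16+5 = 21
ES_H = 21; EF_H = 21+13 = 34
ES_I = max(EF_D=31, EF_F=23, EF_G=21, EF_H=34) = 34; EF_I = 34+12 = 46
Expected project duration μ = 46 days. Critical path: A → B → H → I.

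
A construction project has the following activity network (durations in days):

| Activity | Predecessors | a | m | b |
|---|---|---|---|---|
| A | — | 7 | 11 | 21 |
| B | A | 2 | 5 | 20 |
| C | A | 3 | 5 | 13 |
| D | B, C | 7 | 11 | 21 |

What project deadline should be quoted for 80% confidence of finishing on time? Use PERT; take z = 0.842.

34.8 days

te_A = (7 + 4·11 + 21)/6 = 72/6 = 12; σ²_A = ((21−7)/6)² = 5.444
te_B = (2 + 4·5 + 20)/6 = 42/6 = 7; σ²_B = ((20−2)/6)² = 9.000
te_C = (3 + 4·5 + 13)/6 = 36/6 = 6; σ²_C = ((13−3)/6)² = 2.778
te_D = (7 + 4·11 + 21)/6 = 72/6 = 12; σ²_D = ((21−7)/6)² = 5.444

Forward pass:
ES_A = 0; EF_A = 12
ES_B = 12; EF_B = 12+7 = 19
ES_C = 12; EF_C = 12+6 = 18
ES_D = max(EF_B=19, EF_C=18) = 19; EF_D = 19+12 = 31
Expected project duration μ = 31 days. Critical path: A → B → D.

Variance along critical path = 5.444 + 9.000 + 5.444 = 19.889; σ = 4.460 days.
D = μ + z·σ = 31 + 0.842·4.460 = 34.8 days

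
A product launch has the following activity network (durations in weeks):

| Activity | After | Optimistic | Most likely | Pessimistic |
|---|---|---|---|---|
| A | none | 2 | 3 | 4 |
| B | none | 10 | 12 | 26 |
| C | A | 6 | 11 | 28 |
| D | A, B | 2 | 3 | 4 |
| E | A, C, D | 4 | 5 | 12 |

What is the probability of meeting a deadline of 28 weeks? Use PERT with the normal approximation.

te_A = (2 + 4·3 + 4)/6 = 18/6 = 3; σ²_A = ((4−2)/6)² = 0.111
te_B = (10 + 4·12 + 26)/6 = 84/6 = 14; σ²_B = ((26−10)/6)² = 7.111
te_C = (6 + 4·11 + 28)/6 = 78/6 = 13; σ²_C = ((28−6)/6)² = 13.444
te_D = (2 + 4·3 + 4)/6 = 18/6 = 3; σ²_D = ((4−2)/6)² = 0.111
te_E = (4 + 4·5 + 12)/6 = 36/6 = 6; σ²_E = ((12−4)/6)² = 1.778

Forward pass:
ES_A = 0; EF_A = 3
ES_B = 0; EF_B = 14
ES_C = 3; EF_C = 3+13 = 16
ES_D = max(EF_A=3, EF_B=14) = 14; EF_D = 14+3 = 17
ES_E = max(EF_A=3, EF_C=16, EF_D=17) = 17; EF_E = 17+6 = 23
Expected project duration μ = 23 weeks. Critical path: B → D → E.

Variance along critical path = 7.111 + 0.111 + 1.778 = 9.000; σ = √9.000 = 3.000 weeks.
Z = (28 − 23) / 3.000 = 1.667
P(T ≤ 28) = Φ(1.667) ≈ 0.952

0.952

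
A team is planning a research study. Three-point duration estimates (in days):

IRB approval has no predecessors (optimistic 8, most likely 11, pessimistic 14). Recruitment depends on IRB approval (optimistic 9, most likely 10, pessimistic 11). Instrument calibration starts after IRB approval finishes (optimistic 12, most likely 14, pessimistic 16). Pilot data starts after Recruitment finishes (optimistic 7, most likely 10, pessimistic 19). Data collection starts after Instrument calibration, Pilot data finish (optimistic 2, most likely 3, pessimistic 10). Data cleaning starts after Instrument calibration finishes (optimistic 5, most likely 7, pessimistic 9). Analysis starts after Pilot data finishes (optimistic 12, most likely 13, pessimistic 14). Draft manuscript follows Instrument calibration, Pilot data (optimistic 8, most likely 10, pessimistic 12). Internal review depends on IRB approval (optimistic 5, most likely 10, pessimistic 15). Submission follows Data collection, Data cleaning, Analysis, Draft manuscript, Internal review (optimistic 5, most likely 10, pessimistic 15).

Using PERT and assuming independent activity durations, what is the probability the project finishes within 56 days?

0.638

te_IRB approval = (8 + 4·11 + 14)/6 = 66/6 = 11; σ²_IRB approval = ((14−8)/6)² = 1.000
te_Recruitment = (9 + 4·10 + 11)/6 = 60/6 = 10; σ²_Recruitment = ((11−9)/6)² = 0.111
te_Instrument calibration = (12 + 4·14 + 16)/6 = 84/6 = 14; σ²_Instrument calibration = ((16−12)/6)² = 0.444
te_Pilot data = (7 + 4·10 + 19)/6 = 66/6 = 11; σ²_Pilot data = ((19−7)/6)² = 4.000
te_Data collection = (2 + 4·3 + 10)/6 = 24/6 = 4; σ²_Data collection = ((10−2)/6)² = 1.778
te_Data cleaning = (5 + 4·7 + 9)/6 = 42/6 = 7; σ²_Data cleaning = ((9−5)/6)² = 0.444
te_Analysis = (12 + 4·13 + 14)/6 = 78/6 = 13; σ²_Analysis = ((14−12)/6)² = 0.111
te_Draft manuscript = (8 + 4·10 + 12)/6 = 60/6 = 10; σ²_Draft manuscript = ((12−8)/6)² = 0.444
te_Internal review = (5 + 4·10 + 15)/6 = 60/6 = 10; σ²_Internal review = ((15−5)/6)² = 2.778
te_Submission = (5 + 4·10 + 15)/6 = 60/6 = 10; σ²_Submission = ((15−5)/6)² = 2.778

Forward pass:
ES_IRB approval = 0; EF_IRB approval = 11
ES_Recruitment = 11; EF_Recruitment = 11+10 = 21
ES_Instrument calibration = 11; EF_Instrument calibration = 11+14 = 25
ES_Pilot data = 21; EF_Pilot data = 21+11 = 32
ES_Data collection = max(EF_Instrument calibration=25, EF_Pilot data=32) = 32; EF_Data collection = 32+4 = 36
ES_Data cleaning = 25; EF_Data cleaning = 25+7 = 32
ES_Analysis = 32; EF_Analysis = 32+13 = 45
ES_Draft manuscript = max(EF_Instrument calibration=25, EF_Pilot data=32) = 32; EF_Draft manuscript = 32+10 = 42
ES_Internal review = 11; EF_Internal review = 11+10 = 21
ES_Submission = max(EF_Data collection=36, EF_Data cleaning=32, EF_Analysis=45, EF_Draft manuscript=42, EF_Internal review=21) = 45; EF_Submission = 45+10 = 55
Expected project duration μ = 55 days. Critical path: IRB approval → Recruitment → Pilot data → Analysis → Submission.

Variance along critical path = 1.000 + 0.111 + 4.000 + 0.111 + 2.778 = 8.000; σ = √8.000 = 2.828 days.
Z = (56 − 55) / 2.828 = 0.354
P(T ≤ 56) = Φ(0.354) ≈ 0.638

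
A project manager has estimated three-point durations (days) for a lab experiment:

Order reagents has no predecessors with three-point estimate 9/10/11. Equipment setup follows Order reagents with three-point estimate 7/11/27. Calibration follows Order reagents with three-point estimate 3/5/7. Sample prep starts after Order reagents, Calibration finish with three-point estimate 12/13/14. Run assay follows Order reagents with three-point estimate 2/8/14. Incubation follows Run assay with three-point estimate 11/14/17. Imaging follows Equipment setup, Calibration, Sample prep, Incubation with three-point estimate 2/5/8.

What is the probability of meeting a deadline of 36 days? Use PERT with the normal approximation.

te_Order reagents = (9 + 4·10 + 11)/6 = 60/6 = 10; σ²_Order reagents = ((11−9)/6)² = 0.111
te_Equipment setup = (7 + 4·11 + 27)/6 = 78/6 = 13; σ²_Equipment setup = ((27−7)/6)² = 11.111
te_Calibration = (3 + 4·5 + 7)/6 = 30/6 = 5; σ²_Calibration = ((7−3)/6)² = 0.444
te_Sample prep = (12 + 4·13 + 14)/6 = 78/6 = 13; σ²_Sample prep = ((14−12)/6)² = 0.111
te_Run assay = (2 + 4·8 + 14)/6 = 48/6 = 8; σ²_Run assay = ((14−2)/6)² = 4.000
te_Incubation = (11 + 4·14 + 17)/6 = 84/6 = 14; σ²_Incubation = ((17−11)/6)² = 1.000
te_Imaging = (2 + 4·5 + 8)/6 = 30/6 = 5; σ²_Imaging = ((8−2)/6)² = 1.000

Forward pass:
ES_Order reagents = 0; EF_Order reagents = 10
ES_Equipment setup = 10; EF_Equipment setup = 10+13 = 23
ES_Calibration = 10; EF_Calibration = 10+5 = 15
ES_Sample prep = max(EF_Order reagents=10, EF_Calibration=15) = 15; EF_Sample prep = 15+13 = 28
ES_Run assay = 10; EF_Run assay = 10+8 = 18
ES_Incubation = 18; EF_Incubation = 18+14 = 32
ES_Imaging = max(EF_Equipment setup=23, EF_Calibration=15, EF_Sample prep=28, EF_Incubation=32) = 32; EF_Imaging = 32+5 = 37
Expected project duration μ = 37 days. Critical path: Order reagents → Run assay → Incubation → Imaging.

Variance along critical path = 0.111 + 4.000 + 1.000 + 1.000 = 6.111; σ = √6.111 = 2.472 days.
Z = (36 − 37) / 2.472 = -0.405
P(T ≤ 36) = Φ(-0.405) ≈ 0.343

0.343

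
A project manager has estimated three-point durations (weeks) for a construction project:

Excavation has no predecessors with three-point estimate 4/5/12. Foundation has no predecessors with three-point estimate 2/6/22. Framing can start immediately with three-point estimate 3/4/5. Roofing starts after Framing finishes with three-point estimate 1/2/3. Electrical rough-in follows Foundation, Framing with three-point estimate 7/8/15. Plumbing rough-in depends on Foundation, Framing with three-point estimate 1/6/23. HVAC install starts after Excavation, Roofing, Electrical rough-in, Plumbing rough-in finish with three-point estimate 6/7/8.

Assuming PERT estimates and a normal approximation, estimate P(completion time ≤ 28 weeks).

te_Excavation = (4 + 4·5 + 12)/6 = 36/6 = 6; σ²_Excavation = ((12−4)/6)² = 1.778
te_Foundation = (2 + 4·6 + 22)/6 = 48/6 = 8; σ²_Foundation = ((22−2)/6)² = 11.111
te_Framing = (3 + 4·4 + 5)/6 = 24/6 = 4; σ²_Framing = ((5−3)/6)² = 0.111
te_Roofing = (1 + 4·2 + 3)/6 = 12/6 = 2; σ²_Roofing = ((3−1)/6)² = 0.111
te_Electrical rough-in = (7 + 4·8 + 15)/6 = 54/6 = 9; σ²_Electrical rough-in = ((15−7)/6)² = 1.778
te_Plumbing rough-in = (1 + 4·6 + 23)/6 = 48/6 = 8; σ²_Plumbing rough-in = ((23−1)/6)² = 13.444
te_HVAC install = (6 + 4·7 + 8)/6 = 42/6 = 7; σ²_HVAC install = ((8−6)/6)² = 0.111

Forward pass:
ES_Excavation = 0; EF_Excavation = 6
ES_Foundation = 0; EF_Foundation = 8
ES_Framing = 0; EF_Framing = 4
ES_Roofing = 4; EF_Roofing = 4+2 = 6
ES_Electrical rough-in = max(EF_Foundation=8, EF_Framing=4) = 8; EF_Electrical rough-in = 8+9 = 17
ES_Plumbing rough-in = max(EF_Foundation=8, EF_Framing=4) = 8; EF_Plumbing rough-in = 8+8 = 16
ES_HVAC install = max(EF_Excavation=6, EF_Roofing=6, EF_Electrical rough-in=17, EF_Plumbing rough-in=16) = 17; EF_HVAC install = 17+7 = 24
Expected project duration μ = 24 weeks. Critical path: Foundation → Electrical rough-in → HVAC install.

Variance along critical path = 11.111 + 1.778 + 0.111 = 13.000; σ = √13.000 = 3.606 weeks.
Z = (28 − 24) / 3.606 = 1.109
P(T ≤ 28) = Φ(1.109) ≈ 0.866

0.866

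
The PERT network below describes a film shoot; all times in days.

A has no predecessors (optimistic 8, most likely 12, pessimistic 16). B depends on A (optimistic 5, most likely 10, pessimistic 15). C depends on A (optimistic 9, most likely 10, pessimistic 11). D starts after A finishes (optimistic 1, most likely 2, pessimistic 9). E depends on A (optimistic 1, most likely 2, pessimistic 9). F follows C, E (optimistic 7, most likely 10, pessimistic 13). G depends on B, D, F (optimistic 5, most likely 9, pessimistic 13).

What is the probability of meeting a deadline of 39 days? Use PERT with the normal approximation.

0.177

te_A = (8 + 4·12 + 16)/6 = 72/6 = 12; σ²_A = ((16−8)/6)² = 1.778
te_B = (5 + 4·10 + 15)/6 = 60/6 = 10; σ²_B = ((15−5)/6)² = 2.778
te_C = (9 + 4·10 + 11)/6 = 60/6 = 10; σ²_C = ((11−9)/6)² = 0.111
te_D = (1 + 4·2 + 9)/6 = 18/6 = 3; σ²_D = ((9−1)/6)² = 1.778
te_E = (1 + 4·2 + 9)/6 = 18/6 = 3; σ²_E = ((9−1)/6)² = 1.778
te_F = (7 + 4·10 + 13)/6 = 60/6 = 10; σ²_F = ((13−7)/6)² = 1.000
te_G = (5 + 4·9 + 13)/6 = 54/6 = 9; σ²_G = ((13−5)/6)² = 1.778

Forward pass:
ES_A = 0; EF_A = 12
ES_B = 12; EF_B = 12+10 = 22
ES_C = 12; EF_C = 12+10 = 22
ES_D = 12; EF_D = 12+3 = 15
ES_E = 12; EF_E = 12+3 = 15
ES_F = max(EF_C=22, EF_E=15) = 22; EF_F = 22+10 = 32
ES_G = max(EF_B=22, EF_D=15, EF_F=32) = 32; EF_G = 32+9 = 41
Expected project duration μ = 41 days. Critical path: A → C → F → G.

Variance along critical path = 1.778 + 0.111 + 1.000 + 1.778 = 4.667; σ = √4.667 = 2.160 days.
Z = (39 − 41) / 2.160 = -0.926
P(T ≤ 39) = Φ(-0.926) ≈ 0.177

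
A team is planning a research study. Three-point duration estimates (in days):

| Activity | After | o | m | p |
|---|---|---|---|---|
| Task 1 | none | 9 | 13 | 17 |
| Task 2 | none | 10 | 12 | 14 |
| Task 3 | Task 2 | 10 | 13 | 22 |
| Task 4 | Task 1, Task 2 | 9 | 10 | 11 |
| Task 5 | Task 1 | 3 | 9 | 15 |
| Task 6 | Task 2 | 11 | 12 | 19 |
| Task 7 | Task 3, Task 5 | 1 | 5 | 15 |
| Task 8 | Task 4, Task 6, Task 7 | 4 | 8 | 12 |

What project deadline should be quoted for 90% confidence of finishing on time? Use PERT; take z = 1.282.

44.4 days

te_Task 1 = (9 + 4·13 + 17)/6 = 78/6 = 13; σ²_Task 1 = ((17−9)/6)² = 1.778
te_Task 2 = (10 + 4·12 + 14)/6 = 72/6 = 12; σ²_Task 2 = ((14−10)/6)² = 0.444
te_Task 3 = (10 + 4·13 + 22)/6 = 84/6 = 14; σ²_Task 3 = ((22−10)/6)² = 4.000
te_Task 4 = (9 + 4·10 + 11)/6 = 60/6 = 10; σ²_Task 4 = ((11−9)/6)² = 0.111
te_Task 5 = (3 + 4·9 + 15)/6 = 54/6 = 9; σ²_Task 5 = ((15−3)/6)² = 4.000
te_Task 6 = (11 + 4·12 + 19)/6 = 78/6 = 13; σ²_Task 6 = ((19−11)/6)² = 1.778
te_Task 7 = (1 + 4·5 + 15)/6 = 36/6 = 6; σ²_Task 7 = ((15−1)/6)² = 5.444
te_Task 8 = (4 + 4·8 + 12)/6 = 48/6 = 8; σ²_Task 8 = ((12−4)/6)² = 1.778

Forward pass:
ES_Task 1 = 0; EF_Task 1 = 13
ES_Task 2 = 0; EF_Task 2 = 12
ES_Task 3 = 12; EF_Task 3 = 12+14 = 26
ES_Task 4 = max(EF_Task 1=13, EF_Task 2=12) = 13; EF_Task 4 = 13+10 = 23
ES_Task 5 = 13; EF_Task 5 = 13+9 = 22
ES_Task 6 = 12; EF_Task 6 = 12+13 = 25
ES_Task 7 = max(EF_Task 3=26, EF_Task 5=22) = 26; EF_Task 7 = 26+6 = 32
ES_Task 8 = max(EF_Task 4=23, EF_Task 6=25, EF_Task 7=32) = 32; EF_Task 8 = 32+8 = 40
Expected project duration μ = 40 days. Critical path: Task 2 → Task 3 → Task 7 → Task 8.

Variance along critical path = 0.444 + 4.000 + 5.444 + 1.778 = 11.667; σ = 3.416 days.
D = μ + z·σ = 40 + 1.282·3.416 = 44.4 days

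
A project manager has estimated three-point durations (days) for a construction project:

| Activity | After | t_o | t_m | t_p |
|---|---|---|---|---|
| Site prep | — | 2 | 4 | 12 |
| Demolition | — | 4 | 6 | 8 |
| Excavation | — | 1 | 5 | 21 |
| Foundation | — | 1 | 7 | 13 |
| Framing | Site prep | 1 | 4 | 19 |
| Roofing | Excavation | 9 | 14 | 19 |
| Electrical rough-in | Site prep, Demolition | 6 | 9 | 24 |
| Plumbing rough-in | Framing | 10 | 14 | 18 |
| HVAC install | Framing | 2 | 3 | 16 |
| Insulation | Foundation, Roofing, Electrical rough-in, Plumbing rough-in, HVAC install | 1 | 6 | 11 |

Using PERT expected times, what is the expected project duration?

31 days

te_Site prep = (2 + 4·4 + 12)/6 = 30/6 = 5
te_Demolition = (4 + 4·6 + 8)/6 = 36/6 = 6
te_Excavation = (1 + 4·5 + 21)/6 = 42/6 = 7
te_Foundation = (1 + 4·7 + 13)/6 = 42/6 = 7
te_Framing = (1 + 4·4 + 19)/6 = 36/6 = 6
te_Roofing = (9 + 4·14 + 19)/6 = 84/6 = 14
te_Electrical rough-in = (6 + 4·9 + 24)/6 = 66/6 = 11
te_Plumbing rough-in = (10 + 4·14 + 18)/6 = 84/6 = 14
te_HVAC install = (2 + 4·3 + 16)/6 = 30/6 = 5
te_Insulation = (1 + 4·6 + 11)/6 = 36/6 = 6

Forward pass:
ES_Site prep = 0; EF_Site prep = 5
ES_Demolition = 0; EF_Demolition = 6
ES_Excavation = 0; EF_Excavation = 7
ES_Foundation = 0; EF_Foundation = 7
ES_Framing = 5; EF_Framing = 5+6 = 11
ES_Roofing = 7; EF_Roofing = 7+14 = 21
ES_Electrical rough-in = max(EF_Site prep=5, EF_Demolition=6) = 6; EF_Electrical rough-in = 6+11 = 17
ES_Plumbing rough-in = 11; EF_Plumbing rough-in = 11+14 = 25
ES_HVAC install = 11; EF_HVAC install = 11+5 = 16
ES_Insulation = max(EF_Foundation=7, EF_Roofing=21, EF_Electrical rough-in=17, EF_Plumbing rough-in=25, EF_HVAC install=16) = 25; EF_Insulation = 25+6 = 31
Expected project duration μ = 31 days. Critical path: Site prep → Framing → Plumbing rough-in → Insulation.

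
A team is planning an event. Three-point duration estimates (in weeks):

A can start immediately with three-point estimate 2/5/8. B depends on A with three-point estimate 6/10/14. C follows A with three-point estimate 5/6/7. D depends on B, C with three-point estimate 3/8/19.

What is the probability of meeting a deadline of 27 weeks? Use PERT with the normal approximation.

te_A = (2 + 4·5 + 8)/6 = 30/6 = 5; σ²_A = ((8−2)/6)² = 1.000
te_B = (6 + 4·10 + 14)/6 = 60/6 = 10; σ²_B = ((14−6)/6)² = 1.778
te_C = (5 + 4·6 + 7)/6 = 36/6 = 6; σ²_C = ((7−5)/6)² = 0.111
te_D = (3 + 4·8 + 19)/6 = 54/6 = 9; σ²_D = ((19−3)/6)² = 7.111

Forward pass:
ES_A = 0; EF_A = 5
ES_B = 5; EF_B = 5+10 = 15
ES_C = 5; EF_C = 5+6 = 11
ES_D = max(EF_B=15, EF_C=11) = 15; EF_D = 15+9 = 24
Expected project duration μ = 24 weeks. Critical path: A → B → D.

Variance along critical path = 1.000 + 1.778 + 7.111 = 9.889; σ = √9.889 = 3.145 weeks.
Z = (27 − 24) / 3.145 = 0.954
P(T ≤ 27) = Φ(0.954) ≈ 0.830

0.830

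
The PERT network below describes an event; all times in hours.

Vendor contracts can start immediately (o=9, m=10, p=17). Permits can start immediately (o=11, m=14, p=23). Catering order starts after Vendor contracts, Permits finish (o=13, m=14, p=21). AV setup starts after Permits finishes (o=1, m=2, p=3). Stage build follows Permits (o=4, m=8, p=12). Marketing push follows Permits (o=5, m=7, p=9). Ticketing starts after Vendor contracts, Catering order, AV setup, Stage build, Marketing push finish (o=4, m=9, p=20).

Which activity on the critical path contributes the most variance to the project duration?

te_Vendor contracts = (9 + 4·10 + 17)/6 = 66/6 = 11; σ²_Vendor contracts = ((17−9)/6)² = 1.778
te_Permits = (11 + 4·14 + 23)/6 = 90/6 = 15; σ²_Permits = ((23−11)/6)² = 4.000
te_Catering order = (13 + 4·14 + 21)/6 = 90/6 = 15; σ²_Catering order = ((21−13)/6)² = 1.778
te_AV setup = (1 + 4·2 + 3)/6 = 12/6 = 2; σ²_AV setup = ((3−1)/6)² = 0.111
te_Stage build = (4 + 4·8 + 12)/6 = 48/6 = 8; σ²_Stage build = ((12−4)/6)² = 1.778
te_Marketing push = (5 + 4·7 + 9)/6 = 42/6 = 7; σ²_Marketing push = ((9−5)/6)² = 0.444
te_Ticketing = (4 + 4·9 + 20)/6 = 60/6 = 10; σ²_Ticketing = ((20−4)/6)² = 7.111

Forward pass:
ES_Vendor contracts = 0; EF_Vendor contracts = 11
ES_Permits = 0; EF_Permits = 15
ES_Catering order = max(EF_Vendor contracts=11, EF_Permits=15) = 15; EF_Catering order = 15+15 = 30
ES_AV setup = 15; EF_AV setup = 15+2 = 17
ES_Stage build = 15; EF_Stage build = 15+8 = 23
ES_Marketing push = 15; EF_Marketing push = 15+7 = 22
ES_Ticketing = max(EF_Vendor contracts=11, EF_Catering order=30, EF_AV setup=17, EF_Stage build=23, EF_Marketing push=22) = 30; EF_Ticketing = 30+10 = 40
Expected project duration μ = 40 hours. Critical path: Permits → Catering order → Ticketing.

Variances on critical path: σ²_Permits=4.000, σ²_Catering order=1.778, σ²_Ticketing=7.111.
Largest is σ²_Ticketing = 7.111.

Ticketing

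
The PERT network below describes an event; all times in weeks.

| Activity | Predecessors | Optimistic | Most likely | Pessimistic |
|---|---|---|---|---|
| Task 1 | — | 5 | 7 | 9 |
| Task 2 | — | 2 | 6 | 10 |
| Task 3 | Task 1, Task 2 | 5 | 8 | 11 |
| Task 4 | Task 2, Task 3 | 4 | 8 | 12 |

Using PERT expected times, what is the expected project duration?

te_Task 1 = (5 + 4·7 + 9)/6 = 42/6 = 7
te_Task 2 = (2 + 4·6 + 10)/6 = 36/6 = 6
te_Task 3 = (5 + 4·8 + 11)/6 = 48/6 = 8
te_Task 4 = (4 + 4·8 + 12)/6 = 48/6 = 8

Forward pass:
ES_Task 1 = 0; EF_Task 1 = 7
ES_Task 2 = 0; EF_Task 2 = 6
ES_Task 3 = max(EF_Task 1=7, EF_Task 2=6) = 7; EF_Task 3 = 7+8 = 15
ES_Task 4 = max(EF_Task 2=6, EF_Task 3=15) = 15; EF_Task 4 = 15+8 = 23
Expected project duration μ = 23 weeks. Critical path: Task 1 → Task 3 → Task 4.

23 weeks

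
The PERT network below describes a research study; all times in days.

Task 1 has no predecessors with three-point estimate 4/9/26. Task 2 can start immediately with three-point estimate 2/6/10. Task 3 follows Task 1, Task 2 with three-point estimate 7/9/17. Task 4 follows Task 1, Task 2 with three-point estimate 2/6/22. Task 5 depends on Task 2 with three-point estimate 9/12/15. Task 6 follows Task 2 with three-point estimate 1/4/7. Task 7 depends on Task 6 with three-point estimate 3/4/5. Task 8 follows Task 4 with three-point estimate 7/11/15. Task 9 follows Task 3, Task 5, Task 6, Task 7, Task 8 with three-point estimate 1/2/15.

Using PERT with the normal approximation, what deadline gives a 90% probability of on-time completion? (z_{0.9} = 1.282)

te_Task 1 = (4 + 4·9 + 26)/6 = 66/6 = 11; σ²_Task 1 = ((26−4)/6)² = 13.444
te_Task 2 = (2 + 4·6 + 10)/6 = 36/6 = 6; σ²_Task 2 = ((10−2)/6)² = 1.778
te_Task 3 = (7 + 4·9 + 17)/6 = 60/6 = 10; σ²_Task 3 = ((17−7)/6)² = 2.778
te_Task 4 = (2 + 4·6 + 22)/6 = 48/6 = 8; σ²_Task 4 = ((22−2)/6)² = 11.111
te_Task 5 = (9 + 4·12 + 15)/6 = 72/6 = 12; σ²_Task 5 = ((15−9)/6)² = 1.000
te_Task 6 = (1 + 4·4 + 7)/6 = 24/6 = 4; σ²_Task 6 = ((7−1)/6)² = 1.000
te_Task 7 = (3 + 4·4 + 5)/6 = 24/6 = 4; σ²_Task 7 = ((5−3)/6)² = 0.111
te_Task 8 = (7 + 4·11 + 15)/6 = 66/6 = 11; σ²_Task 8 = ((15−7)/6)² = 1.778
te_Task 9 = (1 + 4·2 + 15)/6 = 24/6 = 4; σ²_Task 9 = ((15−1)/6)² = 5.444

Forward pass:
ES_Task 1 = 0; EF_Task 1 = 11
ES_Task 2 = 0; EF_Task 2 = 6
ES_Task 3 = max(EF_Task 1=11, EF_Task 2=6) = 11; EF_Task 3 = 11+10 = 21
ES_Task 4 = max(EF_Task 1=11, EF_Task 2=6) = 11; EF_Task 4 = 11+8 = 19
ES_Task 5 = 6; EF_Task 5 = 6+12 = 18
ES_Task 6 = 6; EF_Task 6 = 6+4 = 10
ES_Task 7 = 10; EF_Task 7 = 10+4 = 14
ES_Task 8 = 19; EF_Task 8 = 19+11 = 30
ES_Task 9 = max(EF_Task 3=21, EF_Task 5=18, EF_Task 6=10, EF_Task 7=14, EF_Task 8=30) = 30; EF_Task 9 = 30+4 = 34
Expected project duration μ = 34 days. Critical path: Task 1 → Task 4 → Task 8 → Task 9.

Variance along critical path = 13.444 + 11.111 + 1.778 + 5.444 = 31.778; σ = 5.637 days.
D = μ + z·σ = 34 + 1.282·5.637 = 41.2 days

41.2 days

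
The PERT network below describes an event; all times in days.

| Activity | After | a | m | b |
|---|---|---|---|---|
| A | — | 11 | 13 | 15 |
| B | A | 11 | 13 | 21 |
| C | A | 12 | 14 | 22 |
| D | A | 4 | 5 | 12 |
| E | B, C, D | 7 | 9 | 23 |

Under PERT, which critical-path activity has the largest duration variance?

te_A = (11 + 4·13 + 15)/6 = 78/6 = 13; σ²_A = ((15−11)/6)² = 0.444
te_B = (11 + 4·13 + 21)/6 = 84/6 = 14; σ²_B = ((21−11)/6)² = 2.778
te_C = (12 + 4·14 + 22)/6 = 90/6 = 15; σ²_C = ((22−12)/6)² = 2.778
te_D = (4 + 4·5 + 12)/6 = 36/6 = 6; σ²_D = ((12−4)/6)² = 1.778
te_E = (7 + 4·9 + 23)/6 = 66/6 = 11; σ²_E = ((23−7)/6)² = 7.111

Forward pass:
ES_A = 0; EF_A = 13
ES_B = 13; EF_B = 13+14 = 27
ES_C = 13; EF_C = 13+15 = 28
ES_D = 13; EF_D = 13+6 = 19
ES_E = max(EF_B=27, EF_C=28, EF_D=19) = 28; EF_E = 28+11 = 39
Expected project duration μ = 39 days. Critical path: A → C → E.

Variances on critical path: σ²_A=0.444, σ²_C=2.778, σ²_E=7.111.
Largest is σ²_E = 7.111.

E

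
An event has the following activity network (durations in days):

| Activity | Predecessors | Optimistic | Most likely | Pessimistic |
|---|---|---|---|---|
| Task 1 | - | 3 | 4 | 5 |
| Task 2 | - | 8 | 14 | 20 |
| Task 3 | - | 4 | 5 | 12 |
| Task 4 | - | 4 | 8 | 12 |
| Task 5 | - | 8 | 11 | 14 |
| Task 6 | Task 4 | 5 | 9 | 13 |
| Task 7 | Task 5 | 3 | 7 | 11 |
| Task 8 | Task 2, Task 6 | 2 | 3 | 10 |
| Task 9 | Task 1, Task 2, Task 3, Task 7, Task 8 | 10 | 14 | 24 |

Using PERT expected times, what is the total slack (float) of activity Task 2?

te_Task 1 = (3 + 4·4 + 5)/6 = 24/6 = 4
te_Task 2 = (8 + 4·14 + 20)/6 = 84/6 = 14
te_Task 3 = (4 + 4·5 + 12)/6 = 36/6 = 6
te_Task 4 = (4 + 4·8 + 12)/6 = 48/6 = 8
te_Task 5 = (8 + 4·11 + 14)/6 = 66/6 = 11
te_Task 6 = (5 + 4·9 + 13)/6 = 54/6 = 9
te_Task 7 = (3 + 4·7 + 11)/6 = 42/6 = 7
te_Task 8 = (2 + 4·3 + 10)/6 = 24/6 = 4
te_Task 9 = (10 + 4·14 + 24)/6 = 90/6 = 15

Forward pass:
ES_Task 1 = 0; EF_Task 1 = 4
ES_Task 2 = 0; EF_Task 2 = 14
ES_Task 3 = 0; EF_Task 3 = 6
ES_Task 4 = 0; EF_Task 4 = 8
ES_Task 5 = 0; EF_Task 5 = 11
ES_Task 6 = 8; EF_Task 6 = 8+9 = 17
ES_Task 7 = 11; EF_Task 7 = 11+7 = 18
ES_Task 8 = max(EF_Task 2=14, EF_Task 6=17) = 17; EF_Task 8 = 17+4 = 21
ES_Task 9 = max(EF_Task 1=4, EF_Task 2=14, EF_Task 3=6, EF_Task 7=18, EF_Task 8=21) = 21; EF_Task 9 = 21+15 = 36
Expected project duration μ = 36 days. Critical path: Task 4 → Task 6 → Task 8 → Task 9.

Backward pass:
LF_Task 9 = 36; LS_Task 9 = 36−15 = 21
LF_Task 8 = LS_Task 9 = 21; LS_Task 8 = 21−4 = 17
LF_Task 7 = LS_Task 9 = 21; LS_Task 7 = 21−7 = 14
LF_Task 6 = LS_Task 8 = 17; LS_Task 6 = 17−9 = 8
LF_Task 5 = LS_Task 7 = 14; LS_Task 5 = 14−11 = 3
LF_Task 4 = LS_Task 6 = 8; LS_Task 4 = 8−8 = 0
LF_Task 3 = LS_Task 9 = 21; LS_Task 3 = 21−6 = 15
LF_Task 2 = min(LS_Task 8=17, LS_Task 9=21) = 17; LS_Task 2 = 17−14 = 3
LF_Task 1 = LS_Task 9 = 21; LS_Task 1 = 21−4 = 17
Slack_Task 2 = LS_Task 2 − ES_Task 2 = 3 − 0 = 3

3 days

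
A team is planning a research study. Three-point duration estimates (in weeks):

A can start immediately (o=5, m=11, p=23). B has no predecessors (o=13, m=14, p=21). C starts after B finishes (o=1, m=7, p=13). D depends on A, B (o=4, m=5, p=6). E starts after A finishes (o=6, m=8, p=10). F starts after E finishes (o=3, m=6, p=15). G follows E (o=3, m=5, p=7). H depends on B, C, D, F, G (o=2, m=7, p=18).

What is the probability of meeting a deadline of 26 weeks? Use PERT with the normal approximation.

te_A = (5 + 4·11 + 23)/6 = 72/6 = 12; σ²_A = ((23−5)/6)² = 9.000
te_B = (13 + 4·14 + 21)/6 = 90/6 = 15; σ²_B = ((21−13)/6)² = 1.778
te_C = (1 + 4·7 + 13)/6 = 42/6 = 7; σ²_C = ((13−1)/6)² = 4.000
te_D = (4 + 4·5 + 6)/6 = 30/6 = 5; σ²_D = ((6−4)/6)² = 0.111
te_E = (6 + 4·8 + 10)/6 = 48/6 = 8; σ²_E = ((10−6)/6)² = 0.444
te_F = (3 + 4·6 + 15)/6 = 42/6 = 7; σ²_F = ((15−3)/6)² = 4.000
te_G = (3 + 4·5 + 7)/6 = 30/6 = 5; σ²_G = ((7−3)/6)² = 0.444
te_H = (2 + 4·7 + 18)/6 = 48/6 = 8; σ²_H = ((18−2)/6)² = 7.111

Forward pass:
ES_A = 0; EF_A = 12
ES_B = 0; EF_B = 15
ES_C = 15; EF_C = 15+7 = 22
ES_D = max(EF_A=12, EF_B=15) = 15; EF_D = 15+5 = 20
ES_E = 12; EF_E = 12+8 = 20
ES_F = 20; EF_F = 20+7 = 27
ES_G = 20; EF_G = 20+5 = 25
ES_H = max(EF_B=15, EF_C=22, EF_D=20, EF_F=27, EF_G=25) = 27; EF_H = 27+8 = 35
Expected project duration μ = 35 weeks. Critical path: A → E → F → H.

Variance along critical path = 9.000 + 0.444 + 4.000 + 7.111 = 20.556; σ = √20.556 = 4.534 weeks.
Z = (26 − 35) / 4.534 = -1.985
P(T ≤ 26) = Φ(-1.985) ≈ 0.024

0.024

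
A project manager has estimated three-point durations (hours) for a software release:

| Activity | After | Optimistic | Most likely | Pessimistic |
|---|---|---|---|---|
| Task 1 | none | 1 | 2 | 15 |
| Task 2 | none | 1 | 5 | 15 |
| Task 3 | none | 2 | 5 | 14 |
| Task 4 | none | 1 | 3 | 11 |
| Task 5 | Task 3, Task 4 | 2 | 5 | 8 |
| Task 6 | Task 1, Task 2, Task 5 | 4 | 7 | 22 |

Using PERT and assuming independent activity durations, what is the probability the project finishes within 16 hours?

te_Task 1 = (1 + 4·2 + 15)/6 = 24/6 = 4; σ²_Task 1 = ((15−1)/6)² = 5.444
te_Task 2 = (1 + 4·5 + 15)/6 = 36/6 = 6; σ²_Task 2 = ((15−1)/6)² = 5.444
te_Task 3 = (2 + 4·5 + 14)/6 = 36/6 = 6; σ²_Task 3 = ((14−2)/6)² = 4.000
te_Task 4 = (1 + 4·3 + 11)/6 = 24/6 = 4; σ²_Task 4 = ((11−1)/6)² = 2.778
te_Task 5 = (2 + 4·5 + 8)/6 = 30/6 = 5; σ²_Task 5 = ((8−2)/6)² = 1.000
te_Task 6 = (4 + 4·7 + 22)/6 = 54/6 = 9; σ²_Task 6 = ((22−4)/6)² = 9.000

Forward pass:
ES_Task 1 = 0; EF_Task 1 = 4
ES_Task 2 = 0; EF_Task 2 = 6
ES_Task 3 = 0; EF_Task 3 = 6
ES_Task 4 = 0; EF_Task 4 = 4
ES_Task 5 = max(EF_Task 3=6, EF_Task 4=4) = 6; EF_Task 5 = 6+5 = 11
ES_Task 6 = max(EF_Task 1=4, EF_Task 2=6, EF_Task 5=11) = 11; EF_Task 6 = 11+9 = 20
Expected project duration μ = 20 hours. Critical path: Task 3 → Task 5 → Task 6.

Variance along critical path = 4.000 + 1.000 + 9.000 = 14.000; σ = √14.000 = 3.742 hours.
Z = (16 − 20) / 3.742 = -1.069
P(T ≤ 16) = Φ(-1.069) ≈ 0.143

0.143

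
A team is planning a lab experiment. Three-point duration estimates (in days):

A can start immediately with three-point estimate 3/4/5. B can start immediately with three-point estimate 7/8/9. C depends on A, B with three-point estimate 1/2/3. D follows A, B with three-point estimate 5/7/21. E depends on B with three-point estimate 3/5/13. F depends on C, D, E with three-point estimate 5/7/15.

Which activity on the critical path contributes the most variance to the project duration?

D

te_A = (3 + 4·4 + 5)/6 = 24/6 = 4; σ²_A = ((5−3)/6)² = 0.111
te_B = (7 + 4·8 + 9)/6 = 48/6 = 8; σ²_B = ((9−7)/6)² = 0.111
te_C = (1 + 4·2 + 3)/6 = 12/6 = 2; σ²_C = ((3−1)/6)² = 0.111
te_D = (5 + 4·7 + 21)/6 = 54/6 = 9; σ²_D = ((21−5)/6)² = 7.111
te_E = (3 + 4·5 + 13)/6 = 36/6 = 6; σ²_E = ((13−3)/6)² = 2.778
te_F = (5 + 4·7 + 15)/6 = 48/6 = 8; σ²_F = ((15−5)/6)² = 2.778

Forward pass:
ES_A = 0; EF_A = 4
ES_B = 0; EF_B = 8
ES_C = max(EF_A=4, EF_B=8) = 8; EF_C = 8+2 = 10
ES_D = max(EF_A=4, EF_B=8) = 8; EF_D = 8+9 = 17
ES_E = 8; EF_E = 8+6 = 14
ES_F = max(EF_C=10, EF_D=17, EF_E=14) = 17; EF_F = 17+8 = 25
Expected project duration μ = 25 days. Critical path: B → D → F.

Variances on critical path: σ²_B=0.111, σ²_D=7.111, σ²_F=2.778.
Largest is σ²_D = 7.111.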